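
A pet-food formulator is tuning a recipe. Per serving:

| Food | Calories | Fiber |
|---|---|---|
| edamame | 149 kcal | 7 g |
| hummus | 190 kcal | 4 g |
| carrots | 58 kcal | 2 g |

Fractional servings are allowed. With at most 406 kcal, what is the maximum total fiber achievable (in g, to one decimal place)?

19.1 g

Fiber per kcal: edamame 0.04698, carrots 0.03448, hummus 0.02105.
With no serving limits, spend the whole calories allowance on edamame: 406 kcal / 149 kcal × 7 g = 19.1 g.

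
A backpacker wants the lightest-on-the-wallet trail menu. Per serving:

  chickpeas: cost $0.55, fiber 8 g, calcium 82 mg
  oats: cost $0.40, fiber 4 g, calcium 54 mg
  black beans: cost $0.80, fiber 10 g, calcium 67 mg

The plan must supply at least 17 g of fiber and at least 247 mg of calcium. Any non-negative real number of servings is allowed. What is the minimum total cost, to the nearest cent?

A basic optimal solution has at most two foods positive. Try each food alone and each pair with both targets met exactly.
chickpeas only: max(17/8, 247/82) = 3.012 servings → $1.66.
oats only: max(17/4, 247/54) = 4.574 servings → $1.83.
black beans only: max(17/10, 247/67) = 3.687 servings → $2.95.
chickpeas + oats: intersection lies outside the first quadrant.
chickpeas + black beans: the both-tight solution has a negative serving — not a feasible corner.
oats + black beans with both targets exact would need a negative amount; discard.
Cheapest feasible corner: $1.66.

$1.66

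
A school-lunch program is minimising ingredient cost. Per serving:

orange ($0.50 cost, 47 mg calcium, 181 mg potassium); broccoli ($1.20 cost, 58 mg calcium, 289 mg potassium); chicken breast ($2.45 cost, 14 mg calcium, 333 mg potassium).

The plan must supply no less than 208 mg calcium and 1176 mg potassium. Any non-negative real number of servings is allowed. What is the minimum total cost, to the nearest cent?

Check every corner: each single food scaled to meet both minima, and each pair solved so both constraints bind.
orange only: max(208/47, 1176/181) = 6.497 servings → $3.25.
broccoli only: max(208/58, 1176/289) = 4.069 servings → $4.88.
chicken breast only: max(208/14, 1176/333) = 14.86 servings → $36.40.
orange + broccoli: intersection lies outside the first quadrant.
orange + chicken breast with both tight: 4.025 servings and 1.344 servings → $5.30.
broccoli + chicken breast with both tight: 3.458 servings and 0.5303 servings → $5.45.
Cheapest feasible corner: $3.25.

$3.25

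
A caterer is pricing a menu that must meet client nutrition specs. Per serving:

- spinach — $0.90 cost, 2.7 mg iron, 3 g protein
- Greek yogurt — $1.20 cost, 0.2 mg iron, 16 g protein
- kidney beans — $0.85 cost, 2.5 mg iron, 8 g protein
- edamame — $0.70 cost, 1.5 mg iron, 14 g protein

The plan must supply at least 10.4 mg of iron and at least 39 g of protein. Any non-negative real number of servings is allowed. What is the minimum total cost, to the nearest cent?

For a min-cost LP with two ≥-constraints, a basic feasible solution has at most two positive variables.
spinach only: max(10.4/2.7, 39/3) = 13 servings → $11.70.
Greek yogurt only: max(10.4/0.2, 39/16) = 52 servings → $62.40.
kidney beans only: max(10.4/2.5, 39/8) = 4.875 servings → $4.14.
edamame only: max(10.4/1.5, 39/14) = 6.933 servings → $4.85.
spinach + Greek yogurt with both tight: 3.723 servings and 1.739 servings → $5.44.
spinach + kidney beans: the both-tight solution has a negative serving — not a feasible corner.
spinach + edamame with both tight: 2.616 servings and 2.225 servings → $3.91.
Greek yogurt + kidney beans with both tight: 0.3724 servings and 4.13 servings → $3.96.
Greek yogurt + edamame: intersection lies outside the first quadrant.
kidney beans + edamame with both tight: 3.787 servings and 0.6217 servings → $3.65.
Cheapest feasible corner: $3.65.

$3.65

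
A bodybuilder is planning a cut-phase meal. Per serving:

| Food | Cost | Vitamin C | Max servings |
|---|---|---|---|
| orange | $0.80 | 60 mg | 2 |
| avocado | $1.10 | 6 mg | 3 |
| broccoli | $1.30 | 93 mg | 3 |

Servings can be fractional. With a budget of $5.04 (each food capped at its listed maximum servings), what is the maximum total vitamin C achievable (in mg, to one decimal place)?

Vitamin C per dollar: orange 75, broccoli 71.54, avocado 5.455.
Take 2 servings of orange: spends $1.60, +120.0 mg vitamin C (running total 120.0 mg).
Take 2.646 servings of broccoli: spends $3.44, +246.1 mg vitamin C (running total 366.1 mg).
Greedy by best ratio exhausts the cost allowance optimally: 366.1 mg.

366.1 mg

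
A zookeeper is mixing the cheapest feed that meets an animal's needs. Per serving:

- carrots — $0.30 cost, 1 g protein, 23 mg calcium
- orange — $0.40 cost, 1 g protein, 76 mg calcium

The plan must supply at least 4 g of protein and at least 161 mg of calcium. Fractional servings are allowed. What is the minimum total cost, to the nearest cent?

$1.33

An LP optimum is at a vertex; with two nutrient constraints at most two foods are used. Check each candidate.
carrots only: max(4/1, 161/23) = 7 servings → $2.10.
orange only: max(4/1, 161/76) = 4 servings → $1.60.
carrots + orange with both tight: 2.698 servings and 1.302 servings → $1.33.
So the least-cost plan costs $1.33.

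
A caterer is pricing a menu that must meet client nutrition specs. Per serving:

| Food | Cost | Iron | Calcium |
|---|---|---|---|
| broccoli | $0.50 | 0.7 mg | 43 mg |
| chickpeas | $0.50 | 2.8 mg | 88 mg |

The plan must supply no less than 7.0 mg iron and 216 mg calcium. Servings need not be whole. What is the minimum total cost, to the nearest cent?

$1.25

Compare the cost at each extreme point of the feasible region.
broccoli only: max(7.0/0.7, 216/43) = 10 servings → $5.00.
chickpeas only: max(7.0/2.8, 216/88) = 2.5 servings → $1.25.
broccoli + chickpeas with both targets exact would need a negative amount; discard.
Cheapest feasible corner: $1.25.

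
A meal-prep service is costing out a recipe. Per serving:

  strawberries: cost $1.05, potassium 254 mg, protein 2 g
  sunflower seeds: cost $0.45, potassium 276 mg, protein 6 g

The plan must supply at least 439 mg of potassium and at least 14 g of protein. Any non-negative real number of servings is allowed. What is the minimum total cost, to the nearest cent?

$1.05

With two linear requirements the optimum uses one or two foods; enumerate the corners.
strawberries only: max(439/254, 14/2) = 7 servings → $7.35.
sunflower seeds only: max(439/276, 14/6) = 2.333 servings → $1.05.
strawberries + sunflower seeds with both targets exact would need a negative amount; discard.
Cheapest feasible corner: $1.05.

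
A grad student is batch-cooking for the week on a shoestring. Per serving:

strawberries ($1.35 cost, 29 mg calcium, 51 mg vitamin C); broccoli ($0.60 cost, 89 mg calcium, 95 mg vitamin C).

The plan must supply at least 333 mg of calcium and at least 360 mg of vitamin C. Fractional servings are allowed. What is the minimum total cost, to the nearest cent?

$2.27

strawberries only: max(333/29, 360/51) = 11.48 servings → $15.50.
broccoli only: max(333/89, 360/95) = 3.789 servings → $2.27.
strawberries + broccoli with both tight: 0.227 servings and 3.668 servings → $2.51.
So the least-cost plan costs $2.27.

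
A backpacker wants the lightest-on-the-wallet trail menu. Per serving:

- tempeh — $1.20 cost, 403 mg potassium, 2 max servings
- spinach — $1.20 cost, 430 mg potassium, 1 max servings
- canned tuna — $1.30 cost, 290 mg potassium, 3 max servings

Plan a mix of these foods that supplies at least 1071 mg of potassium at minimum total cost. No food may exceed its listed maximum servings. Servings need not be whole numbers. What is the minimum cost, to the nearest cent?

$3.11

Cost per mg of potassium: spinach $0.0028, tempeh $0.0030, canned tuna $0.0045.
Take 1 serving of spinach: +430.0 mg potassium for $1.20 (total $1.20, still need 641.0 mg).
Take 1.591 servings of tempeh: +641.0 mg potassium for $1.91 (total $3.11, still need 0.0 mg).
Greedy by cheapest-per-mg is optimal for a single linear constraint, so the minimum cost is $3.11.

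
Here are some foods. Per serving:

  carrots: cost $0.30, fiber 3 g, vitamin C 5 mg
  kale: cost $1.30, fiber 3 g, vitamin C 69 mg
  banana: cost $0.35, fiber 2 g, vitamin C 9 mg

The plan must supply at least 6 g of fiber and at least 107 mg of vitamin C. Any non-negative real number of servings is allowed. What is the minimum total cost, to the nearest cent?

$2.12

For a min-cost LP with two ≥-constraints, a basic feasible solution has at most two positive variables.
carrots only: max(6/3, 107/5) = 21.4 servings → $6.42.
kale only: max(6/3, 107/69) = 2 servings → $2.60.
banana only: max(6/2, 107/9) = 11.89 servings → $4.16.
carrots + kale with both tight: 0.4844 servings and 1.516 servings → $2.12.
carrots + banana: the both-tight solution has a negative serving — not a feasible corner.
kale + banana with both tight: 1.441 servings and 0.8378 servings → $2.17.
So the least-cost plan costs $2.12.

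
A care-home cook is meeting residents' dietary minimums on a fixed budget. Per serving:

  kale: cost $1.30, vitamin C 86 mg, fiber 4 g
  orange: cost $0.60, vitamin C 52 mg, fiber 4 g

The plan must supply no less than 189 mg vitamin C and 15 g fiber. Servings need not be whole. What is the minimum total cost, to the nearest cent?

$2.25

With two linear requirements the optimum uses one or two foods; enumerate the corners.
kale only: max(189/86, 15/4) = 3.75 servings → $4.88.
orange only: max(189/52, 15/4) = 3.75 servings → $2.25.
kale + orange with both targets exact would need a negative amount; discard.
Cheapest feasible corner: $2.25.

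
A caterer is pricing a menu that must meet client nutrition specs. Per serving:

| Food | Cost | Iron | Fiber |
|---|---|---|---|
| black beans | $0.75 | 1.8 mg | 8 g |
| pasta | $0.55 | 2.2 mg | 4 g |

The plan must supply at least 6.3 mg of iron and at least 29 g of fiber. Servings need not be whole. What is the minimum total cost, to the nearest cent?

$2.72

This is a tiny linear program; its minimum lies at a vertex of the feasible set. List the vertices and price them.
black beans only: max(6.3/1.8, 29/8) = 3.625 servings → $2.72.
pasta only: max(6.3/2.2, 29/4) = 7.25 servings → $3.99.
black beans + pasta: the both-tight solution has a negative serving — not a feasible corner.
The minimum over all feasible corners is $2.72.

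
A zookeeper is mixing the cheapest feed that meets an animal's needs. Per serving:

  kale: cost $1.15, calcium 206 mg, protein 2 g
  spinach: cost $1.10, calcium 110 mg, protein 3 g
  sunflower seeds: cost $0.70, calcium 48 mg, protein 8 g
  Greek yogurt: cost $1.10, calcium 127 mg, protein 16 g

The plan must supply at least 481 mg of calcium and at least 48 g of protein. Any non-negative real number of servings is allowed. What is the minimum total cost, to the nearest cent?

kale only: max(481/206, 48/2) = 24 servings → $27.60.
spinach only: max(481/110, 48/3) = 16 servings → $17.60.
sunflower seeds only: max(481/48, 48/8) = 10.02 servings → $7.01.
Greek yogurt only: max(481/127, 48/16) = 3.787 servings → $4.17.
kale + spinach with both targets exact would need a negative amount; discard.
kale + sunflower seeds with both tight: 0.9948 servings and 5.751 servings → $5.17.
kale + Greek yogurt with both tight: 0.526 servings and 2.934 servings → $3.83.
spinach + sunflower seeds with both tight: 2.098 servings and 5.213 servings → $5.96.
spinach + Greek yogurt with both tight: 1.16 servings and 2.782 servings → $4.34.
sunflower seeds + Greek yogurt: the both-tight solution has a negative serving — not a feasible corner.
So the least-cost plan costs $3.83.

$3.83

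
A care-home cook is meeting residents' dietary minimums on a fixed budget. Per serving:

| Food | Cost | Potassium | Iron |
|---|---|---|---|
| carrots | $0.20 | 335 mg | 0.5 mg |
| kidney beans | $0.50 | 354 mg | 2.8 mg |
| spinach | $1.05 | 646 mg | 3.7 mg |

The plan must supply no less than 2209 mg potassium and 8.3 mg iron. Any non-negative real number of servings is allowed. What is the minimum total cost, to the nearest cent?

$1.95

carrots only: max(2209/335, 8.3/0.5) = 16.6 servings → $3.32.
kidney beans only: max(2209/354, 8.3/2.8) = 6.24 servings → $3.12.
spinach only: max(2209/646, 8.3/3.7) = 3.42 servings → $3.59.
carrots + kidney beans with both tight: 4.267 servings and 2.202 servings → $1.95.
carrots + spinach with both tight: 3.068 servings and 1.829 servings → $2.53.
kidney beans + spinach: intersection lies outside the first quadrant.
The minimum over all feasible corners is $1.95.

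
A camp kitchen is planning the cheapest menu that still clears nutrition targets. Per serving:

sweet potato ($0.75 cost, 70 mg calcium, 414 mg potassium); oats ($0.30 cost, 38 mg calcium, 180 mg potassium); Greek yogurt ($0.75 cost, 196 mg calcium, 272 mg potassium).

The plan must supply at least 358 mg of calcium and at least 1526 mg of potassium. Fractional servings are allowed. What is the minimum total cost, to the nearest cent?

$2.62

sweet potato only: max(358/70, 1526/414) = 5.114 servings → $3.84.
oats only: max(358/38, 1526/180) = 9.421 servings → $2.83.
Greek yogurt only: max(358/196, 1526/272) = 5.61 servings → $4.21.
sweet potato + oats with both targets exact would need a negative amount; discard.
sweet potato + Greek yogurt with both tight: 3.248 servings and 0.6665 servings → $2.94.
oats + Greek yogurt with both tight: 8.087 servings and 0.2587 servings → $2.62.
So the least-cost plan costs $2.62.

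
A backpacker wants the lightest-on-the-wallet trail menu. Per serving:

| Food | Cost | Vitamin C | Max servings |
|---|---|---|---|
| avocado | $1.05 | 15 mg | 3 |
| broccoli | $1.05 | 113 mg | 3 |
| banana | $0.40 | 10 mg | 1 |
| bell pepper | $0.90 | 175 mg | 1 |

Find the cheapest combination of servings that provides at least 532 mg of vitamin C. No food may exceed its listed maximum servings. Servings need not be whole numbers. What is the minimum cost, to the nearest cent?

Cost per mg of vitamin C: bell pepper $0.0051, broccoli $0.0093, banana $0.0400, avocado $0.0700.
Take 1 serving of bell pepper: +175.0 mg vitamin C for $0.90 (total $0.90, still need 357.0 mg).
Take 3 servings of broccoli: +339.0 mg vitamin C for $3.15 (total $4.05, still need 18.0 mg).
Take 1 serving of banana: +10.0 mg vitamin C for $0.40 (total $4.45, still need 8.0 mg).
Take 0.5333 servings of avocado: +8.0 mg vitamin C for $0.56 (total $5.01, still need 0.0 mg).
Filling from the cheapest source first is optimal under one linear minimum: $5.01.

$5.01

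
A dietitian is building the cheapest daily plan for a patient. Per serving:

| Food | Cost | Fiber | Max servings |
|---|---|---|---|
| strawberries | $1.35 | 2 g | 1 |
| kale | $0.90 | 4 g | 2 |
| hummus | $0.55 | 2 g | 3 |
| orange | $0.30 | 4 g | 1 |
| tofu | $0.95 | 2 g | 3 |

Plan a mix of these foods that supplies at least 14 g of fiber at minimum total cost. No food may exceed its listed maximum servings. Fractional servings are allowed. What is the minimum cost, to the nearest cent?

Cost per g of fiber: orange $0.0750, kale $0.2250, hummus $0.2750, tofu $0.4750, strawberries $0.6750.
Take 1 serving of orange: +4.0 g fiber for $0.30 (total $0.30, still need 10.0 g).
Take 2 servings of kale: +8.0 g fiber for $1.80 (total $2.10, still need 2.0 g).
Take 1 serving of hummus: +2.0 g fiber for $0.55 (total $2.65, still need 0.0 g).
Greedy by cheapest-per-g is optimal for a single linear constraint, so the minimum cost is $2.65.

$2.65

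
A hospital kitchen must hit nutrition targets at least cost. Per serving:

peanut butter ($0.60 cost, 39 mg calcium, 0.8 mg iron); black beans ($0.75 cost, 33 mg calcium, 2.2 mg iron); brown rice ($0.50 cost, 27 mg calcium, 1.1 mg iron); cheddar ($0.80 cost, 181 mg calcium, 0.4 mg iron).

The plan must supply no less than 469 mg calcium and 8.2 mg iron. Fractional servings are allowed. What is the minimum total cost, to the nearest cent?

An LP optimum is at a vertex; with two nutrient constraints at most two foods are used. Check each candidate.
peanut butter only: max(469/39, 8.2/0.8) = 12.03 servings → $7.22.
black beans only: max(469/33, 8.2/2.2) = 14.21 servings → $10.66.
brown rice only: max(469/27, 8.2/1.1) = 17.37 servings → $8.69.
cheddar only: max(469/181, 8.2/0.4) = 20.5 servings → $16.40.
peanut butter + black beans: the both-tight solution has a negative serving — not a feasible corner.
peanut butter + brown rice: intersection lies outside the first quadrant.
peanut butter + cheddar with both tight: 10.04 servings and 0.4288 servings → $6.36.
black beans + brown rice: the both-tight solution has a negative serving — not a feasible corner.
black beans + cheddar with both tight: 3.368 servings and 1.977 servings → $4.11.
brown rice + cheddar with both tight: 6.886 servings and 1.564 servings → $4.69.
Cheapest feasible corner: $4.11.

$4.11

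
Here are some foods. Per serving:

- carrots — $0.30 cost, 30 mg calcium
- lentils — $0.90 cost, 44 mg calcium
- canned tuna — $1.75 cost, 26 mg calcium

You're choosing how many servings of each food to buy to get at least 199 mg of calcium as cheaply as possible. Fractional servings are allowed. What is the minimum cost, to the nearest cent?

$1.99

Cost per mg of calcium: carrots $0.0100, lentils $0.0205, canned tuna $0.0673.
With no serving limits, use only carrots: 199 mg / 30 mg = 6.633 servings × $0.30 = $1.99.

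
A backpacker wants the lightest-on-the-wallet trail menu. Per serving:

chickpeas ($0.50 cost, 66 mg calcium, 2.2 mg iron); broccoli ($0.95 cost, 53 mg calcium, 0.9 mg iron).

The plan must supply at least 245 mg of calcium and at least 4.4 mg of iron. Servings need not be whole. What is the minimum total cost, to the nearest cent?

Two binding constraints pin down two serving amounts, so the optimal mix uses at most two foods. The candidates are each food alone (scaled to the tighter of calcium/iron) and each pair with both constraints tight.
chickpeas only: max(245/66, 4.4/2.2) = 3.712 servings → $1.86.
broccoli only: max(245/53, 4.4/0.9) = 4.889 servings → $4.64.
chickpeas + broccoli with both tight: 0.222 servings and 4.346 servings → $4.24.
So the least-cost plan costs $1.86.

$1.86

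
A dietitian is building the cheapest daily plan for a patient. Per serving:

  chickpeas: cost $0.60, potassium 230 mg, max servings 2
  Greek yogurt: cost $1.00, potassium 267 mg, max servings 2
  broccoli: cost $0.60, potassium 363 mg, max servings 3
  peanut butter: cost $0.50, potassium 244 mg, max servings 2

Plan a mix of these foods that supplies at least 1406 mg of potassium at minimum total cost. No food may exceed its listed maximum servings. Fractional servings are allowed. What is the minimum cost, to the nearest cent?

$2.45

Cost per mg of potassium: broccoli $0.0017, peanut butter $0.0020, chickpeas $0.0026, Greek yogurt $0.0037.
Take 3 servings of broccoli: +1089.0 mg potassium for $1.80 (total $1.80, still need 317.0 mg).
Take 1.299 servings of peanut butter: +317.0 mg potassium for $0.65 (total $2.45, still need 0.0 mg).
Greedy by cheapest-per-mg is optimal for a single linear constraint, so the minimum cost is $2.45.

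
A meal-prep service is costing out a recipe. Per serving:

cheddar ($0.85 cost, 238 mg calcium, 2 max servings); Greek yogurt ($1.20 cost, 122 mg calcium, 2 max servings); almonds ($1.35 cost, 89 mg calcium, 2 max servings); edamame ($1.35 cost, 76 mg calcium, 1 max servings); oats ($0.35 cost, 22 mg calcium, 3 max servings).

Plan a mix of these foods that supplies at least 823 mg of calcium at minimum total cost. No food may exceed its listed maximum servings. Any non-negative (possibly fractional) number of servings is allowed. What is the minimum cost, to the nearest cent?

$5.66

Cost per mg of calcium: cheddar $0.0036, Greek yogurt $0.0098, almonds $0.0152, oats $0.0159, edamame $0.0178.
Take 2 servings of cheddar: +476.0 mg calcium for $1.70 (total $1.70, still need 347.0 mg).
Take 2 servings of Greek yogurt: +244.0 mg calcium for $2.40 (total $4.10, still need 103.0 mg).
Take 1.157 servings of almonds: +103.0 mg calcium for $1.56 (total $5.66, still need 0.0 mg).
Filling from the cheapest source first is optimal under one linear minimum: $5.66.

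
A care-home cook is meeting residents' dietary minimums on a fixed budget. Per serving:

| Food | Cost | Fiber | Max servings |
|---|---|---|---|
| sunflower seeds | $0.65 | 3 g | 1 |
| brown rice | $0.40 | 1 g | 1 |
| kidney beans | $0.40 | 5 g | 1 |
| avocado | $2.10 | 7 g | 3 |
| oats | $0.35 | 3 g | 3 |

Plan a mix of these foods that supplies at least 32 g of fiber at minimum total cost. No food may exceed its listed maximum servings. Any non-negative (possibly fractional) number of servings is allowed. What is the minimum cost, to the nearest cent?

Cost per g of fiber: kidney beans $0.0800, oats $0.1167, sunflower seeds $0.2167, avocado $0.3000, brown rice $0.4000.
Take 1 serving of kidney beans: +5.0 g fiber for $0.40 (total $0.40, still need 27.0 g).
Take 3 servings of oats: +9.0 g fiber for $1.05 (total $1.45, still need 18.0 g).
Take 1 serving of sunflower seeds: +3.0 g fiber for $0.65 (total $2.10, still need 15.0 g).
Take 2.143 servings of avocado: +15.0 g fiber for $4.50 (total $6.60, still need 0.0 g).
Greedy by cheapest-per-g is optimal for a single linear constraint, so the minimum cost is $6.60.

$6.60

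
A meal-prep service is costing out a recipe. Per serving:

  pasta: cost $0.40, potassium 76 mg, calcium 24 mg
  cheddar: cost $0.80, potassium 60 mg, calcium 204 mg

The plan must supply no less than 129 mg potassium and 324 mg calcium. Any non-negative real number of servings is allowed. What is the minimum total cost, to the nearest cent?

$1.42

A basic optimal solution has at most two foods positive. Try each food alone and each pair with both targets met exactly.
pasta only: max(129/76, 324/24) = 13.5 servings → $5.40.
cheddar only: max(129/60, 324/204) = 2.15 servings → $1.72.
pasta + cheddar with both tight: 0.4889 servings and 1.531 servings → $1.42.
So the least-cost plan costs $1.42.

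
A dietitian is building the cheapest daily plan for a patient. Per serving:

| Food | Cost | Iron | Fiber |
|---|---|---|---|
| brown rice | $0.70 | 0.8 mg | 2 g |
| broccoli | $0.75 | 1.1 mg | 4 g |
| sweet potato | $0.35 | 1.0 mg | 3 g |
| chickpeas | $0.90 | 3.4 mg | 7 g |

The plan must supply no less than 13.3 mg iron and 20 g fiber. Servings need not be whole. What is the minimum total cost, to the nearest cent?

$3.52

Compare the cost at each extreme point of the feasible region.
brown rice only: max(13.3/0.8, 20/2) = 16.62 servings → $11.64.
broccoli only: max(13.3/1.1, 20/4) = 12.09 servings → $9.07.
sweet potato only: max(13.3/1.0, 20/3) = 13.3 servings → $4.66.
chickpeas only: max(13.3/3.4, 20/7) = 3.912 servings → $3.52.
brown rice + broccoli with both targets exact would need a negative amount; discard.
brown rice + sweet potato: the both-tight solution has a negative serving — not a feasible corner.
brown rice + chickpeas: intersection lies outside the first quadrant.
broccoli + sweet potato: intersection lies outside the first quadrant.
broccoli + chickpeas with both targets exact would need a negative amount; discard.
sweet potato + chickpeas with both targets exact would need a negative amount; discard.
Cheapest feasible corner: $3.52.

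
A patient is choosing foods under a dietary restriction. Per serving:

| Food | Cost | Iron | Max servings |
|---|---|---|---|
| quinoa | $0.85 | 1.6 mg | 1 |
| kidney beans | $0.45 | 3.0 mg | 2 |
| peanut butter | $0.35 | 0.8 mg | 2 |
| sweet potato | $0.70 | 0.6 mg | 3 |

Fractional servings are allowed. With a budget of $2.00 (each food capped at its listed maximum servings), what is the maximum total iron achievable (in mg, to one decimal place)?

8.4 mg

Iron per dollar: kidney beans 6.667, peanut butter 2.286, quinoa 1.882, sweet potato 0.8571.
Take 2 servings of kidney beans: spends $0.90, +6.0 mg iron (running total 6.0 mg).
Take 2 servings of peanut butter: spends $0.70, +1.6 mg iron (running total 7.6 mg).
Take 0.4706 servings of quinoa: spends $0.40, +0.8 mg iron (running total 8.4 mg).
Filling greedily by iron-per-dollar is optimal for one linear limit, giving 8.4 mg.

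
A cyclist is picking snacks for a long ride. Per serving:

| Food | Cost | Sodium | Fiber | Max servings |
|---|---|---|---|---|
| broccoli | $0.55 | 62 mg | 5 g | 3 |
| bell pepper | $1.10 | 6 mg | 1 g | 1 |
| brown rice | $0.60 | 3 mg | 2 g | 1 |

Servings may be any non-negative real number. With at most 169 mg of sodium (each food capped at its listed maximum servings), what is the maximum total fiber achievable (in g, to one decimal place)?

15.9 g

Fiber per mg sodium: brown rice 0.6667, bell pepper 0.1667, broccoli 0.08065.
Take 1 serving of brown rice: uses 3 mg sodium, +2.0 g fiber (running total 2.0 g).
Take 1 serving of bell pepper: uses 6 mg sodium, +1.0 g fiber (running total 3.0 g).
Take 2.581 servings of broccoli: uses 160 mg sodium, +12.9 g fiber (running total 15.9 g).
Greedy by best ratio exhausts the sodium allowance optimally: 15.9 g.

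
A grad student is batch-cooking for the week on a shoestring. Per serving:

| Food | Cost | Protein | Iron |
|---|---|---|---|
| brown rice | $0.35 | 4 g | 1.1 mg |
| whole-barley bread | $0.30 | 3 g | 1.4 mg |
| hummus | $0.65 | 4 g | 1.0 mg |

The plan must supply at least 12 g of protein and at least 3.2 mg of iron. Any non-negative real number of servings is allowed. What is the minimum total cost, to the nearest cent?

$1.05

For a min-cost LP with two ≥-constraints, a basic feasible solution has at most two positive variables.
brown rice only: max(12/4, 3.2/1.1) = 3 servings → $1.05.
whole-barley bread only: max(12/3, 3.2/1.4) = 4 servings → $1.20.
hummus only: max(12/4, 3.2/1.0) = 3.2 servings → $2.08.
brown rice + whole-barley bread: intersection lies outside the first quadrant.
brown rice + hummus with both tight: 2 servings and 1 serving → $1.35.
whole-barley bread + hummus with both tight: 0.3077 servings and 2.769 servings → $1.89.
So the least-cost plan costs $1.05.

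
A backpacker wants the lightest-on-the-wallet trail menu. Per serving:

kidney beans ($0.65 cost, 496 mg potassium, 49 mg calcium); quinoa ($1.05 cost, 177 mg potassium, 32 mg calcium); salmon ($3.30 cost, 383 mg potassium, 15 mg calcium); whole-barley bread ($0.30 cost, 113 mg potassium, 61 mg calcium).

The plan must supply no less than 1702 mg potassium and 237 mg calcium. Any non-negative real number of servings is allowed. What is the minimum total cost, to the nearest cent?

With two linear requirements the optimum uses one or two foods; enumerate the corners.
kidney beans only: max(1702/496, 237/49) = 4.837 servings → $3.14.
quinoa only: max(1702/177, 237/32) = 9.616 servings → $10.10.
salmon only: max(1702/383, 237/15) = 15.8 servings → $52.14.
whole-barley bread only: max(1702/113, 237/61) = 15.06 servings → $4.52.
kidney beans + quinoa with both tight: 1.738 servings and 4.744 servings → $6.11.
kidney beans + salmon: intersection lies outside the first quadrant.
kidney beans + whole-barley bread with both tight: 3.117 servings and 1.382 servings → $2.44.
quinoa + salmon with both tight: 6.795 servings and 1.304 servings → $11.44.
quinoa + whole-barley bread: the both-tight solution has a negative serving — not a feasible corner.
salmon + whole-barley bread with both tight: 3.556 servings and 3.011 servings → $12.64.
So the least-cost plan costs $2.44.

$2.44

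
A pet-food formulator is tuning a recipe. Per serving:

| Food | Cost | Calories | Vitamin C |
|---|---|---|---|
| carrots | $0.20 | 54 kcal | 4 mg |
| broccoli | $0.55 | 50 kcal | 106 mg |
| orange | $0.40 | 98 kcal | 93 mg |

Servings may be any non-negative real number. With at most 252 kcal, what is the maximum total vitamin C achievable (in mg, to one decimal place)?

534.2 mg

Vitamin C per kcal: broccoli 2.12, orange 0.949, carrots 0.07407.
With no serving limits, spend the whole calories allowance on broccoli: 252 kcal / 50 kcal × 106 mg = 534.2 mg.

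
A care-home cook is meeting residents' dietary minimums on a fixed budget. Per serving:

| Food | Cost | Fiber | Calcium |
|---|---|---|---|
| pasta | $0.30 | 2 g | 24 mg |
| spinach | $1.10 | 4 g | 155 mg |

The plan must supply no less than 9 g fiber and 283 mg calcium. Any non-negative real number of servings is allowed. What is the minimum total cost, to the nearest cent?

$2.17

Check every corner: each single food scaled to meet both minima, and each pair solved so both constraints bind.
pasta only: max(9/2, 283/24) = 11.79 servings → $3.54.
spinach only: max(9/4, 283/155) = 2.25 servings → $2.48.
pasta + spinach with both tight: 1.229 servings and 1.636 servings → $2.17.
So the least-cost plan costs $2.17.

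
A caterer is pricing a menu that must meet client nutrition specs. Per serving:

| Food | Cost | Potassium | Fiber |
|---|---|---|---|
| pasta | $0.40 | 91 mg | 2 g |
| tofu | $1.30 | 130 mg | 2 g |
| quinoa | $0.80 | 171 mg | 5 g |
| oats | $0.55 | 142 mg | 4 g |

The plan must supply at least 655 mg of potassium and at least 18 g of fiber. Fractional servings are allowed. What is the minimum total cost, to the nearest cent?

pasta only: max(655/91, 18/2) = 9 servings → $3.60.
tofu only: max(655/130, 18/2) = 9 servings → $11.70.
quinoa only: max(655/171, 18/5) = 3.83 servings → $3.06.
oats only: max(655/142, 18/4) = 4.613 servings → $2.54.
pasta + tofu: the both-tight solution has a negative serving — not a feasible corner.
pasta + quinoa with both tight: 1.743 servings and 2.903 servings → $3.02.
pasta + oats with both tight: 0.8 servings and 4.1 servings → $2.58.
tofu + quinoa with both tight: 0.6396 servings and 3.344 servings → $3.51.
tofu + oats with both tight: 0.2712 servings and 4.364 servings → $2.75.
quinoa + oats: the both-tight solution has a negative serving — not a feasible corner.
The minimum over all feasible corners is $2.54.

$2.54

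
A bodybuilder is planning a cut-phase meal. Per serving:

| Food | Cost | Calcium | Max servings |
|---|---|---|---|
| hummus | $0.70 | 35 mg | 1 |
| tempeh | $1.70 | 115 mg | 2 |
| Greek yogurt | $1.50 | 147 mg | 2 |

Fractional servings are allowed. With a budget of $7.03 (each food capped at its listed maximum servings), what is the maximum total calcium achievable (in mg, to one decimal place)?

555.5 mg

Calcium per dollar: Greek yogurt 98, tempeh 67.65, hummus 50.
Take 2 servings of Greek yogurt: spends $3.00, +294.0 mg calcium (running total 294.0 mg).
Take 2 servings of tempeh: spends $3.40, +230.0 mg calcium (running total 524.0 mg).
Take 0.9 servings of hummus: spends $0.63, +31.5 mg calcium (running total 555.5 mg).
Filling greedily by calcium-per-dollar is optimal for one linear limit, giving 555.5 mg.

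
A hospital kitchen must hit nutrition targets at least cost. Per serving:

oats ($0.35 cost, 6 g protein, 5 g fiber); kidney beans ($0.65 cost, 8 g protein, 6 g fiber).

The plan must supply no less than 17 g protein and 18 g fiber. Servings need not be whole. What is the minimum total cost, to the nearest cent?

$1.26

A basic optimal solution has at most two foods positive. Try each food alone and each pair with both targets met exactly.
oats only: max(17/6, 18/5) = 3.6 servings → $1.26.
kidney beans only: max(17/8, 18/6) = 3 servings → $1.95.
oats + kidney beans: intersection lies outside the first quadrant.
The minimum over all feasible corners is $1.26.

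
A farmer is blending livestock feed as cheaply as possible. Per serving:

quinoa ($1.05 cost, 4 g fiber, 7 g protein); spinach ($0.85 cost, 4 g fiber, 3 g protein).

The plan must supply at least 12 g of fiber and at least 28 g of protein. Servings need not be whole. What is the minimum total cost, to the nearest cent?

$4.20

Two binding constraints pin down two serving amounts, so the optimal mix uses at most two foods. The candidates are each food alone (scaled to the tighter of fiber/protein) and each pair with both constraints tight.
quinoa only: max(12/4, 28/7) = 4 servings → $4.20.
spinach only: max(12/4, 28/3) = 9.333 servings → $7.93.
quinoa + spinach: intersection lies outside the first quadrant.
So the least-cost plan costs $4.20.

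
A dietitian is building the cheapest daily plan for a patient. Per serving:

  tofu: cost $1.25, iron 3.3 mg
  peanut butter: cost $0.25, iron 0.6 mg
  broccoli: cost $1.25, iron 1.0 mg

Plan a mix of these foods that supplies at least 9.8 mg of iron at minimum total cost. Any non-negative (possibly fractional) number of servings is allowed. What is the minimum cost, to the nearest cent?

Cost per mg of iron: tofu $0.3788, peanut butter $0.4167, broccoli $1.2500.
With no serving limits, use only tofu: 9.8 mg / 3.3 mg = 2.97 servings × $1.25 = $3.71.

$3.71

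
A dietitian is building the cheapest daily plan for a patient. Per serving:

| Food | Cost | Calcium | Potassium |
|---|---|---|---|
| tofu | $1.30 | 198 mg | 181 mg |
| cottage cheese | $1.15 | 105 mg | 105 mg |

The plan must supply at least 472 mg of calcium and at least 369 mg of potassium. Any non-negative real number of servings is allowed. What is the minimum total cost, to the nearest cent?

$3.10

Check every corner: each single food scaled to meet both minima, and each pair solved so both constraints bind.
tofu only: max(472/198, 369/181) = 2.384 servings → $3.10.
cottage cheese only: max(472/105, 369/105) = 4.495 servings → $5.17.
tofu + cottage cheese: the both-tight solution has a negative serving — not a feasible corner.
So the least-cost plan costs $3.10.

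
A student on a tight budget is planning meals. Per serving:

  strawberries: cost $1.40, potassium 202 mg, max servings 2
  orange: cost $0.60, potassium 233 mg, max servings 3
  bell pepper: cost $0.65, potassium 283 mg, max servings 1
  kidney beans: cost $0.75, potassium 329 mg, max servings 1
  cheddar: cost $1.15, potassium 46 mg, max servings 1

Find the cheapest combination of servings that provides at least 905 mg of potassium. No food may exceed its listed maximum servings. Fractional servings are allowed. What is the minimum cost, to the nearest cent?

Cost per mg of potassium: kidney beans $0.0023, bell pepper $0.0023, orange $0.0026, strawberries $0.0069, cheddar $0.0250.
Take 1 serving of kidney beans: +329.0 mg potassium for $0.75 (total $0.75, still need 576.0 mg).
Take 1 serving of bell pepper: +283.0 mg potassium for $0.65 (total $1.40, still need 293.0 mg).
Take 1.258 servings of orange: +293.0 mg potassium for $0.75 (total $2.15, still need 0.0 mg).
Filling from the cheapest source first is optimal under one linear minimum: $2.15.

$2.15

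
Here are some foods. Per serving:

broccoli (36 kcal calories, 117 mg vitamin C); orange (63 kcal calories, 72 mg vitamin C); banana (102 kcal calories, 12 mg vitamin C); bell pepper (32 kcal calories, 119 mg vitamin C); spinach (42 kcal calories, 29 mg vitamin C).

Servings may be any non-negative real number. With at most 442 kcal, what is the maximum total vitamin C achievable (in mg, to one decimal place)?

Vitamin C per kcal: bell pepper 3.719, broccoli 3.25, orange 1.143, spinach 0.6905, banana 0.1176.
With no serving limits, spend the whole calories allowance on bell pepper: 442 kcal / 32 kcal × 119 mg = 1643.7 mg.

1643.7 mg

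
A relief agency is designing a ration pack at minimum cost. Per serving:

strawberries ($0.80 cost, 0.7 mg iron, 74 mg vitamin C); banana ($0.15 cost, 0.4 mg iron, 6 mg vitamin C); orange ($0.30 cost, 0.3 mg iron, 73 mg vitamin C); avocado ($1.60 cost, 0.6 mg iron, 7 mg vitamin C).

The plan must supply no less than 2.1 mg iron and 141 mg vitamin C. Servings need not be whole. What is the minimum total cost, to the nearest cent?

An LP optimum is at a vertex; with two nutrient constraints at most two foods are used. Check each candidate.
strawberries only: max(2.1/0.7, 141/74) = 3 servings → $2.40.
banana only: max(2.1/0.4, 141/6) = 23.5 servings → $3.52.
orange only: max(2.1/0.3, 141/73) = 7 servings → $2.10.
avocado only: max(2.1/0.6, 141/7) = 20.14 servings → $32.23.
strawberries + banana with both tight: 1.724 servings and 2.232 servings → $1.71.
strawberries + orange: the both-tight solution has a negative serving — not a feasible corner.
strawberries + avocado with both tight: 1.77 servings and 1.435 servings → $3.71.
banana + orange with both tight: 4.051 servings and 1.599 servings → $1.09.
banana + avocado: the both-tight solution has a negative serving — not a feasible corner.
orange + avocado with both tight: 1.676 servings and 2.662 servings → $4.76.
So the least-cost plan costs $1.09.

$1.09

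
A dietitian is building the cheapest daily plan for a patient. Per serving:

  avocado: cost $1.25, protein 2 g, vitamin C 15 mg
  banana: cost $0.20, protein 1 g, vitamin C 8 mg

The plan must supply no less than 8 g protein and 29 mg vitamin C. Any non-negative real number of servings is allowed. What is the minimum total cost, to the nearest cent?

Compare the cost at each extreme point of the feasible region.
avocado only: max(8/2, 29/15) = 4 servings → $5.00.
banana only: max(8/1, 29/8) = 8 servings → $1.60.
avocado + banana: intersection lies outside the first quadrant.
The minimum over all feasible corners is $1.60.

$1.60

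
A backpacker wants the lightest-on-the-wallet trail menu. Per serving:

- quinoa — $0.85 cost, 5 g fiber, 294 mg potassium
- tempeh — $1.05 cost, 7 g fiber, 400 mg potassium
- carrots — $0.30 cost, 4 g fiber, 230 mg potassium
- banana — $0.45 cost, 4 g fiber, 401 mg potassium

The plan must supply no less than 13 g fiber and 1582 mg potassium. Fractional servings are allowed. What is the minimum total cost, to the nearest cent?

$1.78

Compare the cost at each extreme point of the feasible region.
quinoa only: max(13/5, 1582/294) = 5.381 servings → $4.57.
tempeh only: max(13/7, 1582/400) = 3.955 servings → $4.15.
carrots only: max(13/4, 1582/230) = 6.878 servings → $2.06.
banana only: max(13/4, 1582/401) = 3.945 servings → $1.78.
quinoa + tempeh: the both-tight solution has a negative serving — not a feasible corner.
quinoa + carrots: the both-tight solution has a negative serving — not a feasible corner.
quinoa + banana with both targets exact would need a negative amount; discard.
tempeh + carrots with both targets exact would need a negative amount; discard.
tempeh + banana: intersection lies outside the first quadrant.
carrots + banana: intersection lies outside the first quadrant.
So the least-cost plan costs $1.78.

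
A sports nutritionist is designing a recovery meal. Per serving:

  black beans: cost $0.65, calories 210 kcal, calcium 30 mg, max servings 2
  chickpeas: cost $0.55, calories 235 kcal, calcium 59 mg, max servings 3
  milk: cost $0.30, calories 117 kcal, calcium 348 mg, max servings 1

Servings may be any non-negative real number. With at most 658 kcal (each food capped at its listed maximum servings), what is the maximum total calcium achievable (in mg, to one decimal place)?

483.8 mg

Calcium per kcal: milk 2.974, chickpeas 0.2511, black beans 0.1429.
Take 1 serving of milk: uses 117 kcal, +348.0 mg calcium (running total 348.0 mg).
Take 2.302 servings of chickpeas: uses 541 kcal, +135.8 mg calcium (running total 483.8 mg).
Greedy by best ratio exhausts the calories allowance optimally: 483.8 mg.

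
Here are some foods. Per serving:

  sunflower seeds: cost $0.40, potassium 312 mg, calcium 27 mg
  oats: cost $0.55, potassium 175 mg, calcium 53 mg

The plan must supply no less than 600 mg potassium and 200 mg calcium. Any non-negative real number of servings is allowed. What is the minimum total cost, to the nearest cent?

$2.08

sunflower seeds only: max(600/312, 200/27) = 7.407 servings → $2.96.
oats only: max(600/175, 200/53) = 3.774 servings → $2.08.
sunflower seeds + oats with both targets exact would need a negative amount; discard.
So the least-cost plan costs $2.08.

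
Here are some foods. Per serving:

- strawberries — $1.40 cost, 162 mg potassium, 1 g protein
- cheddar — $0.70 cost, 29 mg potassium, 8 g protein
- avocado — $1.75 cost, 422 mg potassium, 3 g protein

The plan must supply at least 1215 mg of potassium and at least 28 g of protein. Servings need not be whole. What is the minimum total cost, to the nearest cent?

$6.48

This is a tiny linear program; its minimum lies at a vertex of the feasible set. List the vertices and price them.
strawberries only: max(1215/162, 28/1) = 28 servings → $39.20.
cheddar only: max(1215/29, 28/8) = 41.9 servings → $29.33.
avocado only: max(1215/422, 28/3) = 9.333 servings → $16.33.
strawberries + cheddar with both tight: 7.031 servings and 2.621 servings → $11.68.
strawberries + avocado: intersection lies outside the first quadrant.
cheddar + avocado with both tight: 2.484 servings and 2.708 servings → $6.48.
The minimum over all feasible corners is $6.48.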